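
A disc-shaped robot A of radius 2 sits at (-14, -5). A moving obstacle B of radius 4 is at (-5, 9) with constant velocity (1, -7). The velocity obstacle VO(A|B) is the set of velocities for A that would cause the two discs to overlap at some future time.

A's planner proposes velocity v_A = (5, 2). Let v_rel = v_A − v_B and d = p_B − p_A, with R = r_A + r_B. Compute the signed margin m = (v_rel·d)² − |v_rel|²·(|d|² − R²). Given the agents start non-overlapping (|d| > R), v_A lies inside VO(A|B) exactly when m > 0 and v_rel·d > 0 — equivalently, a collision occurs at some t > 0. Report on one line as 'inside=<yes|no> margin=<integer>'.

d = (9, 14),  |d|² = 277;  R = 2+4 = 6,  c = 277−6² = 241
v_rel = (4, 9),  |v_rel|² = 97;  v_rel·d = (4)·(9) + (9)·(14) = 162
97·t² − 324·t + 241 = 0  ⇒  m = 162² − 97·241 = 2867
m = 2867 > 0,  v_rel·d = 162 > 0  ⇒  inside

inside=yes margin=2867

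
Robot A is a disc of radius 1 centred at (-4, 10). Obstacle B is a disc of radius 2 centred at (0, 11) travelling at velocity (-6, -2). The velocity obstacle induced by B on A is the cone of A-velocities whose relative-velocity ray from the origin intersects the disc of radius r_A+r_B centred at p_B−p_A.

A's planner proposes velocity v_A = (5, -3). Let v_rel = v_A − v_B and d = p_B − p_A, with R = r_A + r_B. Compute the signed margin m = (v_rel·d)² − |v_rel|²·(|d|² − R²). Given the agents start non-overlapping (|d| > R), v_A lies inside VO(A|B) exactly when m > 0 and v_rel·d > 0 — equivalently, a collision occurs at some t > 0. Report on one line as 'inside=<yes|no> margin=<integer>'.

d = (4, 1),  |d|² = 17;  R = 1+2 = 3,  c = 17−3² = 8
v_rel = (11, -1),  |v_rel|² = 122;  v_rel·d = (11)·(4) + (-1)·(1) = 43
122·t² − 86·t + 8 = 0  ⇒  m = 43² − 122·8 = 873
m = 873 > 0,  v_rel·d = 43 > 0  ⇒  inside

inside=yes margin=873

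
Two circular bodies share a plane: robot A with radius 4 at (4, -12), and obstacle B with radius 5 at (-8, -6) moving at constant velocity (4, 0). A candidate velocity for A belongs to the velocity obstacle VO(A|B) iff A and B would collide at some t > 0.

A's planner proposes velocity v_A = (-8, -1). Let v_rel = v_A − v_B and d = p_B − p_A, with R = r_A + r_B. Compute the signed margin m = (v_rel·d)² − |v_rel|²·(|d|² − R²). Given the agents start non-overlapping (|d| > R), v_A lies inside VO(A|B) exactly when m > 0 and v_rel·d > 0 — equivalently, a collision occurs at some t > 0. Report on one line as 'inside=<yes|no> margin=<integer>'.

d = (-12, 6),  |d|² = 180;  R = 4+5 = 9,  c = 180−9² = 99
v_rel = (-12, -1),  |v_rel|² = 145;  v_rel·d = (-12)·(-12) + (-1)·(6) = 138
145·t² − 276·t + 99 = 0  ⇒  m = 138² − 145·99 = 4689
m = 4689 > 0,  v_rel·d = 138 > 0  ⇒  inside

inside=yes margin=4689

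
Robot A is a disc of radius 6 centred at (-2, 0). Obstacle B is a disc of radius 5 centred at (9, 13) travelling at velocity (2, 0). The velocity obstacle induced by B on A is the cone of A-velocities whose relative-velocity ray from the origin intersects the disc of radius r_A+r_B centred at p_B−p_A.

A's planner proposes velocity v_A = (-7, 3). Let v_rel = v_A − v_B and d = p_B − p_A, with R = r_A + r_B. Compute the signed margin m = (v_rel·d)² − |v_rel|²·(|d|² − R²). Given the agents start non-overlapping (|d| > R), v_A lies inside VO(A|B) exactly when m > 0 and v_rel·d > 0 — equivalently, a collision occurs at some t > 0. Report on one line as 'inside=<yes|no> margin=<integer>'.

d = (11, 13),  |d|² = 290;  R = 6+5 = 11,  c = 290−11² = 169
v_rel = (-9, 3),  |v_rel|² = 90;  v_rel·d = (-9)·(11) + (3)·(13) = -60
90·t² + 120·t + 169 = 0  ⇒  m = (-60)² − 90·169 = -11610
m = -11610 < 0,  v_rel·d = -60 < 0  ⇒  outside

inside=no margin=-11610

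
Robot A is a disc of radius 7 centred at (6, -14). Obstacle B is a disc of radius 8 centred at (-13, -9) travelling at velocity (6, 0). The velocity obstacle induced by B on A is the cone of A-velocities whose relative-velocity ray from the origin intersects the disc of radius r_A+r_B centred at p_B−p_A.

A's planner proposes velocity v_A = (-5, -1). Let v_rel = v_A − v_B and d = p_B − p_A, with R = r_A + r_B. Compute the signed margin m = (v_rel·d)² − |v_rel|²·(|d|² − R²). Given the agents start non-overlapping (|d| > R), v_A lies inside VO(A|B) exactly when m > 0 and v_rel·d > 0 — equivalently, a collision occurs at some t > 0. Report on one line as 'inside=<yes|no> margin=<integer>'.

d = (-19, 5),  |d|² = 386;  R = 7+8 = 15,  c = 386−15² = 161
v_rel = (-11, -1),  |v_rel|² = 122;  v_rel·d = (-11)·(-19) + (-1)·(5) = 204
122·t² − 408·t + 161 = 0  ⇒  m = 204² − 122·161 = 21974
m = 21974 > 0,  v_rel·d = 204 > 0  ⇒  inside

inside=yes margin=21974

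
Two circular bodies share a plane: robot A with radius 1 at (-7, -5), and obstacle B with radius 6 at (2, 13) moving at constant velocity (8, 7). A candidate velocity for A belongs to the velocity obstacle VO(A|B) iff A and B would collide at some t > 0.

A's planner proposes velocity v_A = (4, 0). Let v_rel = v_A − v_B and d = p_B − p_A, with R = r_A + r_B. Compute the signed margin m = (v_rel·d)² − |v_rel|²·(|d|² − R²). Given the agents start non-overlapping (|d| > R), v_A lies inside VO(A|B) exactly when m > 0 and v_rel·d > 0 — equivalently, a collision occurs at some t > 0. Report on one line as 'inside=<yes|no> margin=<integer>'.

d = (9, 18),  |d|² = 405;  R = 1+6 = 7,  c = 405−7² = 356
v_rel = (-4, -7),  |v_rel|² = 65;  v_rel·d = (-4)·(9) + (-7)·(18) = -162
65·t² + 324·t + 356 = 0  ⇒  m = (-162)² − 65·356 = 3104
m = 3104 > 0,  v_rel·d = -162 < 0  ⇒  outside

inside=no margin=3104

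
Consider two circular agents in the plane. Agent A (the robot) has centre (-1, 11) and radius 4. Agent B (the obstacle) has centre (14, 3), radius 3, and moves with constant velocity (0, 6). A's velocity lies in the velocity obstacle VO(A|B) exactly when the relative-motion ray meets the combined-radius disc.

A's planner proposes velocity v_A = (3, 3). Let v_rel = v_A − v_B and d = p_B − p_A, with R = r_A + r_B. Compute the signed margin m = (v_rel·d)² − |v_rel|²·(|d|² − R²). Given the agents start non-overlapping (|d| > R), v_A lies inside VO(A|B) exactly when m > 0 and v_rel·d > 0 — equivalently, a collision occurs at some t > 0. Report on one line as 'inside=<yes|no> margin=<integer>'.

d = (15, -8),  |d|² = 289;  R = 4+3 = 7,  c = 289−7² = 240
v_rel = (3, -3),  |v_rel|² = 18;  v_rel·d = (3)·(15) + (-3)·(-8) = 69
18·t² − 138·t + 240 = 0  ⇒  m = 69² − 18·240 = 441
m = 441 > 0,  v_rel·d = 69 > 0  ⇒  inside

inside=yes margin=441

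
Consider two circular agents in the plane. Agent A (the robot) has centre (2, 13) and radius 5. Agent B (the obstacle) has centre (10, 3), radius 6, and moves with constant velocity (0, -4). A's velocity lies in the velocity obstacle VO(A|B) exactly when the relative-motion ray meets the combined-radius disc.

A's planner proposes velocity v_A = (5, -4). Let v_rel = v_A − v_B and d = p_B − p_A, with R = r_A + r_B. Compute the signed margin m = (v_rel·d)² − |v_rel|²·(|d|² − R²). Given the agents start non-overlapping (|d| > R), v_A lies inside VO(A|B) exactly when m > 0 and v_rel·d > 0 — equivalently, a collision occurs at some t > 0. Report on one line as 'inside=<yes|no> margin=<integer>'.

d = (8, -10),  |d|² = 164;  R = 5+6 = 11,  c = 164−11² = 43
v_rel = (5, 0),  |v_rel|² = 25;  v_rel·d = (5)·(8) + (0)·(-10) = 40
25·t² − 80·t + 43 = 0  ⇒  m = 40² − 25·43 = 525
m = 525 > 0,  v_rel·d = 40 > 0  ⇒  inside

inside=yes margin=525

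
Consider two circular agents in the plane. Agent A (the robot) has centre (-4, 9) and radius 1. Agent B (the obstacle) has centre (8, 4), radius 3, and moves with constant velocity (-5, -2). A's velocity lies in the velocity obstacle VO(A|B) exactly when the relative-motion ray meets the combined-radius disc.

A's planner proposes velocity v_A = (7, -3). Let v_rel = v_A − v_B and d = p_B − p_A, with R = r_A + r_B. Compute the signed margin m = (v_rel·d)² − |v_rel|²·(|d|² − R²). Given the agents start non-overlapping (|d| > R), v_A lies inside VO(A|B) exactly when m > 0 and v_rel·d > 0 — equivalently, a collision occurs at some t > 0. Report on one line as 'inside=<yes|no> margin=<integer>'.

d = (12, -5),  |d|² = 169;  R = 1+3 = 4,  c = 169−4² = 153
v_rel = (12, -1),  |v_rel|² = 145;  v_rel·d = (12)·(12) + (-1)·(-5) = 149
145·t² − 298·t + 153 = 0  ⇒  m = 149² − 145·153 = 16
m = 16 > 0,  v_rel·d = 149 > 0  ⇒  inside

inside=yes margin=16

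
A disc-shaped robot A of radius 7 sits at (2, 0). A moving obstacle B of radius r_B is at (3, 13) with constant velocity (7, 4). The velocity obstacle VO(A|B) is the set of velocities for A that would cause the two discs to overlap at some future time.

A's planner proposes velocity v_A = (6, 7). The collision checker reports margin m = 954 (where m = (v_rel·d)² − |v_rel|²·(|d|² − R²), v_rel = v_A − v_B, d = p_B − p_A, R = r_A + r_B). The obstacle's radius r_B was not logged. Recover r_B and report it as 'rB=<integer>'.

m = 954
d = (1, 13);  v_rel = (-1, 3),  |v_rel|² = 10
v_rel×d = (-1)·(13) − (3)·(1) = -16
since m = R²·10 − (-16)²:  R² = (256 + 954) / 10 = 121
R = √121 = 11  ⇒  r_B = 11 − 7 = 4

rB=4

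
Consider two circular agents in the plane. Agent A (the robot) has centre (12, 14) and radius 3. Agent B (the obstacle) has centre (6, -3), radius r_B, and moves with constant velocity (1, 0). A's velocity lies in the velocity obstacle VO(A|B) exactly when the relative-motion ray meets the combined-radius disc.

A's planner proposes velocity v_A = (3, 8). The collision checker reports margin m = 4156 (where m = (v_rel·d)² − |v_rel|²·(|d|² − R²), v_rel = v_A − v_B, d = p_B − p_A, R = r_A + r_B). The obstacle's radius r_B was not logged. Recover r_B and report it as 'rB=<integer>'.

m = 4156
d = (-6, -17);  v_rel = (2, 8),  |v_rel|² = 68
v_rel×d = (2)·(-17) − (8)·(-6) = 14
since m = R²·68 − 14²:  R² = (196 + 4156) / 68 = 64
R = √64 = 8  ⇒  r_B = 8 − 3 = 5

rB=5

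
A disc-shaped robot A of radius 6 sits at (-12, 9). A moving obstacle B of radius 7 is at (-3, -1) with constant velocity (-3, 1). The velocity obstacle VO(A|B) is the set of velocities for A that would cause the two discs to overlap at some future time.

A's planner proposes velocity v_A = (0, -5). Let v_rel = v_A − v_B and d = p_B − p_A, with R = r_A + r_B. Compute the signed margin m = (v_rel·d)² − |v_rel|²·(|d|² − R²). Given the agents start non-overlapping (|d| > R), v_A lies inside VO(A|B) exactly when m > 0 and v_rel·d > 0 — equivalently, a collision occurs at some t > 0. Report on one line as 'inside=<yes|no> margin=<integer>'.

d = (9, -10),  |d|² = 181;  R = 6+7 = 13,  c = 181−13² = 12
v_rel = (3, -6),  |v_rel|² = 45;  v_rel·d = (3)·(9) + (-6)·(-10) = 87
45·t² − 174·t + 12 = 0  ⇒  m = 87² − 45·12 = 7029
m = 7029 > 0,  v_rel·d = 87 > 0  ⇒  inside

inside=yes margin=7029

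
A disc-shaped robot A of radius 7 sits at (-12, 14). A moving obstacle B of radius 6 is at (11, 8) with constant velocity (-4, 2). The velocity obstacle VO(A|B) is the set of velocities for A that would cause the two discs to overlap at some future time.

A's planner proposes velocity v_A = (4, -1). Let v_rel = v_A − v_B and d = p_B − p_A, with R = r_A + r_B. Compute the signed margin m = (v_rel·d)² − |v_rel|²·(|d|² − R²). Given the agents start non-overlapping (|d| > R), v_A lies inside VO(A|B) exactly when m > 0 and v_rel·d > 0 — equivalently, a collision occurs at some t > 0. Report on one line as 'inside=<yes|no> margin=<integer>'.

d = (23, -6),  |d|² = 565;  R = 7+6 = 13,  c = 565−13² = 396
v_rel = (8, -3),  |v_rel|² = 73;  v_rel·d = (8)·(23) + (-3)·(-6) = 202
73·t² − 404·t + 396 = 0  ⇒  m = 202² − 73·396 = 11896
m = 11896 > 0,  v_rel·d = 202 > 0  ⇒  inside

inside=yes margin=11896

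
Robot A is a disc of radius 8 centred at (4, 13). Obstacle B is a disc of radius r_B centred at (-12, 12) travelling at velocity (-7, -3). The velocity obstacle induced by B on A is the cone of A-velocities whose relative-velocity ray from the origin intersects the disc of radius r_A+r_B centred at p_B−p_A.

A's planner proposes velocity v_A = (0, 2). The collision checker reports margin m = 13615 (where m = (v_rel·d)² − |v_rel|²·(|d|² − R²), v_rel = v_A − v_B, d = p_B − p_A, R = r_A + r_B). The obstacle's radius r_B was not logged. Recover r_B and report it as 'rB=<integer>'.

m = 13615
d = (-16, -1);  v_rel = (7, 5),  |v_rel|² = 74
v_rel×d = (7)·(-1) − (5)·(-16) = 73
since m = R²·74 − 73²:  R² = (5329 + 13615) / 74 = 256
R = √256 = 16  ⇒  r_B = 16 − 8 = 8

rB=8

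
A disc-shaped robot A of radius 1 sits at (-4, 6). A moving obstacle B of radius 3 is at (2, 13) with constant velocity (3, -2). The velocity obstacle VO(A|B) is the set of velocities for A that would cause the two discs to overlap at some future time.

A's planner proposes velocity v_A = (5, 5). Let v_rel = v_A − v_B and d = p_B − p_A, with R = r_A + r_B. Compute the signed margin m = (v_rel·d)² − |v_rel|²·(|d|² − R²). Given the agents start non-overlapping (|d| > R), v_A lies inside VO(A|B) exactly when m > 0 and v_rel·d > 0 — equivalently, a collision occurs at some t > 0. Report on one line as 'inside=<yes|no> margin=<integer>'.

d = (6, 7),  |d|² = 85;  R = 1+3 = 4,  c = 85−4² = 69
v_rel = (2, 7),  |v_rel|² = 53;  v_rel·d = (2)·(6) + (7)·(7) = 61
53·t² − 122·t + 69 = 0  ⇒  m = 61² − 53·69 = 64
m = 64 > 0,  v_rel·d = 61 > 0  ⇒  inside

inside=yes margin=64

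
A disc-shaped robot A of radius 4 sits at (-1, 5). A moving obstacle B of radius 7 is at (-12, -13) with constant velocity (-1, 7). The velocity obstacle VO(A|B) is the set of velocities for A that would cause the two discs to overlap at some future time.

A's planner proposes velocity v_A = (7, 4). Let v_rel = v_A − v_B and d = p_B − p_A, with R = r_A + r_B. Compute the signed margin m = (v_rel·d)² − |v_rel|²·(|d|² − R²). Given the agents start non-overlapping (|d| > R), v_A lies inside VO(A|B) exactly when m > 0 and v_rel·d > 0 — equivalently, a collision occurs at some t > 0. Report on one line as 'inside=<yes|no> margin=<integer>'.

d = (-11, -18),  |d|² = 445;  R = 4+7 = 11,  c = 445−11² = 324
v_rel = (8, -3),  |v_rel|² = 73;  v_rel·d = (8)·(-11) + (-3)·(-18) = -34
73·t² + 68·t + 324 = 0  ⇒  m = (-34)² − 73·324 = -22496
m = -22496 < 0,  v_rel·d = -34 < 0  ⇒  outside

inside=no margin=-22496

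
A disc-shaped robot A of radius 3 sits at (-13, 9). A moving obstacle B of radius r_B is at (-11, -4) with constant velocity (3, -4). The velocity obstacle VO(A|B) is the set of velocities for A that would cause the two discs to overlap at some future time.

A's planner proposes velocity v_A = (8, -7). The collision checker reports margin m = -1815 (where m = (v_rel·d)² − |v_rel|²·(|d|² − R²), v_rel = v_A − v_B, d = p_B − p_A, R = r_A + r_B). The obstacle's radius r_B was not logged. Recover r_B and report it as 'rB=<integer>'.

m = -1815
d = (2, -13);  v_rel = (5, -3),  |v_rel|² = 34
v_rel×d = (5)·(-13) − (-3)·(2) = -59
since m = R²·34 − (-59)²:  R² = (3481 + -1815) / 34 = 49
R = √49 = 7  ⇒  r_B = 7 − 3 = 4

rB=4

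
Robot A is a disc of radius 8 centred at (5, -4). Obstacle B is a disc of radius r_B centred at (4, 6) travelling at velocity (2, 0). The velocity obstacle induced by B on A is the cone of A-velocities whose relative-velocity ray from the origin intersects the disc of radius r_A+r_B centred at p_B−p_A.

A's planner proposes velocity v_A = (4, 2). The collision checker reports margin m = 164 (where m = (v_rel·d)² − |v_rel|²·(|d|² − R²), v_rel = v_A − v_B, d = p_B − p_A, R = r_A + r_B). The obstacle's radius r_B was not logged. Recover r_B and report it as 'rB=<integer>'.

m = 164
d = (-1, 10);  v_rel = (2, 2),  |v_rel|² = 8
v_rel×d = (2)·(10) − (2)·(-1) = 22
since m = R²·8 − 22²:  R² = (484 + 164) / 8 = 81
R = √81 = 9  ⇒  r_B = 9 − 8 = 1

rB=1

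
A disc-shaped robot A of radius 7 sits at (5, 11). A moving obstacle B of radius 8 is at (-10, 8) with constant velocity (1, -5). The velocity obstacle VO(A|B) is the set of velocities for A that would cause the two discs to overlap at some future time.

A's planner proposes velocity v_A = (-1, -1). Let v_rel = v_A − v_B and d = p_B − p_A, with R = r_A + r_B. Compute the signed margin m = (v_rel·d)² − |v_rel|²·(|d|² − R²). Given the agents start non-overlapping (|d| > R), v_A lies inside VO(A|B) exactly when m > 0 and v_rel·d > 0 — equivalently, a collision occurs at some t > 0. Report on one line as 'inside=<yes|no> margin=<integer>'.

d = (-15, -3),  |d|² = 234;  R = 7+8 = 15,  c = 234−15² = 9
v_rel = (-2, 4),  |v_rel|² = 20;  v_rel·d = (-2)·(-15) + (4)·(-3) = 18
20·t² − 36·t + 9 = 0  ⇒  m = 18² − 20·9 = 144
m = 144 > 0,  v_rel·d = 18 > 0  ⇒  inside

inside=yes margin=144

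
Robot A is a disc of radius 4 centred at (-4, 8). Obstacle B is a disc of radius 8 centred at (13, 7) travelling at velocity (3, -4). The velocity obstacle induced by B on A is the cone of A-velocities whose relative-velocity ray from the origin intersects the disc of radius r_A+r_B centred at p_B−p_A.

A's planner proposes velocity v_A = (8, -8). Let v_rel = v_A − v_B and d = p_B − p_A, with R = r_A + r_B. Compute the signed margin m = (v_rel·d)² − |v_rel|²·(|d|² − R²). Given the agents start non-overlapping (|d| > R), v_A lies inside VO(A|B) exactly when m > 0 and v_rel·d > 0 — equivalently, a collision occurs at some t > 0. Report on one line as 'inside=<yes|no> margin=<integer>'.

d = (17, -1),  |d|² = 290;  R = 4+8 = 12,  c = 290−12² = 146
v_rel = (5, -4),  |v_rel|² = 41;  v_rel·d = (5)·(17) + (-4)·(-1) = 89
41·t² − 178·t + 146 = 0  ⇒  m = 89² − 41·146 = 1935
m = 1935 > 0,  v_rel·d = 89 > 0  ⇒  inside

inside=yes margin=1935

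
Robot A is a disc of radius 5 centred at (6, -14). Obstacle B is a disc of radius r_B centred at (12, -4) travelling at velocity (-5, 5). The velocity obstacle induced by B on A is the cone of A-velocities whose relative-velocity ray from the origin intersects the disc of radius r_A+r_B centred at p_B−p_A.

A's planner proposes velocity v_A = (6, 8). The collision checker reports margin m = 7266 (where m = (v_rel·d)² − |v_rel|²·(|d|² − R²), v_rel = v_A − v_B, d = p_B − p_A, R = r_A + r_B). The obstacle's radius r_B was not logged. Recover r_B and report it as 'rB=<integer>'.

m = 7266
d = (6, 10);  v_rel = (11, 3),  |v_rel|² = 130
v_rel×d = (11)·(10) − (3)·(6) = 92
since m = R²·130 − 92²:  R² = (8464 + 7266) / 130 = 121
R = √121 = 11  ⇒  r_B = 11 − 5 = 6

rB=6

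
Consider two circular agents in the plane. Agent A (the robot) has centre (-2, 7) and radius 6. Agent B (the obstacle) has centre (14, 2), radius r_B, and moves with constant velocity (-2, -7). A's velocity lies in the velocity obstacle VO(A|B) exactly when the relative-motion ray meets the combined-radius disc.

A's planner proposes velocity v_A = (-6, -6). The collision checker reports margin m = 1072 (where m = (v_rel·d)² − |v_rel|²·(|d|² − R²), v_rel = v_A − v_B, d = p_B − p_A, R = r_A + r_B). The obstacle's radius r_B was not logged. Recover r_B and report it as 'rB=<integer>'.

m = 1072
d = (16, -5);  v_rel = (-4, 1),  |v_rel|² = 17
v_rel×d = (-4)·(-5) − (1)·(16) = 4
since m = R²·17 − 4²:  R² = (16 + 1072) / 17 = 64
R = √64 = 8  ⇒  r_B = 8 − 6 = 2

rB=2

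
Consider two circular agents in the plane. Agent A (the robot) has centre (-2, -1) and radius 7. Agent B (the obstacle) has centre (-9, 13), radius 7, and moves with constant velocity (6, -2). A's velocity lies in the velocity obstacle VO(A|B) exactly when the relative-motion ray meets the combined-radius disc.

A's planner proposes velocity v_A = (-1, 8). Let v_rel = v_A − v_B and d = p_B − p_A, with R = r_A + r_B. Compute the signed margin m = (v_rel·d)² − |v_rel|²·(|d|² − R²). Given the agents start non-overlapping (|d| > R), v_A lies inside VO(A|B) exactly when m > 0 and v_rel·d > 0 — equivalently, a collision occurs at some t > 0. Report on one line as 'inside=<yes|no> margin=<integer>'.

d = (-7, 14),  |d|² = 245;  R = 7+7 = 14,  c = 245−14² = 49
v_rel = (-7, 10),  |v_rel|² = 149;  v_rel·d = (-7)·(-7) + (10)·(14) = 189
149·t² − 378·t + 49 = 0  ⇒  m = 189² − 149·49 = 28420
m = 28420 > 0,  v_rel·d = 189 > 0  ⇒  inside

inside=yes margin=28420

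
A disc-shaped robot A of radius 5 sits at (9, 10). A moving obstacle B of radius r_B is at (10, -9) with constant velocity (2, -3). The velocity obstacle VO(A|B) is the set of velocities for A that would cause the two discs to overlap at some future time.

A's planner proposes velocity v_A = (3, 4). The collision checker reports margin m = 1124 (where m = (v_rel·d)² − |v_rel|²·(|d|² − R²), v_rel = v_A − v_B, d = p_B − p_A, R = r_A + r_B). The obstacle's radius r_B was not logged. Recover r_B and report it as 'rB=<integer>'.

m = 1124
d = (1, -19);  v_rel = (1, 7),  |v_rel|² = 50
v_rel×d = (1)·(-19) − (7)·(1) = -26
since m = R²·50 − (-26)²:  R² = (676 + 1124) / 50 = 36
R = √36 = 6  ⇒  r_B = 6 − 5 = 1

rB=1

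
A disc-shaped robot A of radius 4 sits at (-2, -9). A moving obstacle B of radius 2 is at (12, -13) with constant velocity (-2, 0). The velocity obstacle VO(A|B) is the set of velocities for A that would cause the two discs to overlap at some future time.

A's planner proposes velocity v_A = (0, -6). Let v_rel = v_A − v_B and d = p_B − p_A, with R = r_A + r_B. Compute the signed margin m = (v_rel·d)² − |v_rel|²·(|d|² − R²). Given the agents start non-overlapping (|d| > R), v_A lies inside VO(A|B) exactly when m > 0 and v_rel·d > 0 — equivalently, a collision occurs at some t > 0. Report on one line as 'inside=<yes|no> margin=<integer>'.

d = (14, -4),  |d|² = 212;  R = 4+2 = 6,  c = 212−6² = 176
v_rel = (2, -6),  |v_rel|² = 40;  v_rel·d = (2)·(14) + (-6)·(-4) = 52
40·t² − 104·t + 176 = 0  ⇒  m = 52² − 40·176 = -4336
m = -4336 < 0,  v_rel·d = 52 > 0  ⇒  outside

inside=no margin=-4336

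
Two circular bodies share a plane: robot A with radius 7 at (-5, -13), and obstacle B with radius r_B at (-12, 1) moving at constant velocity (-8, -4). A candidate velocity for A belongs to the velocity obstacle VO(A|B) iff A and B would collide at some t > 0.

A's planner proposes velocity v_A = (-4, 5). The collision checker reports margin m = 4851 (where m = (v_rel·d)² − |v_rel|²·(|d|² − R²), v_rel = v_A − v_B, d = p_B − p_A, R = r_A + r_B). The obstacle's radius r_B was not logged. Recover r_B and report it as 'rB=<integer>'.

m = 4851
d = (-7, 14);  v_rel = (4, 9),  |v_rel|² = 97
v_rel×d = (4)·(14) − (9)·(-7) = 119
since m = R²·97 − 119²:  R² = (14161 + 4851) / 97 = 196
R = √196 = 14  ⇒  r_B = 14 − 7 = 7

rB=7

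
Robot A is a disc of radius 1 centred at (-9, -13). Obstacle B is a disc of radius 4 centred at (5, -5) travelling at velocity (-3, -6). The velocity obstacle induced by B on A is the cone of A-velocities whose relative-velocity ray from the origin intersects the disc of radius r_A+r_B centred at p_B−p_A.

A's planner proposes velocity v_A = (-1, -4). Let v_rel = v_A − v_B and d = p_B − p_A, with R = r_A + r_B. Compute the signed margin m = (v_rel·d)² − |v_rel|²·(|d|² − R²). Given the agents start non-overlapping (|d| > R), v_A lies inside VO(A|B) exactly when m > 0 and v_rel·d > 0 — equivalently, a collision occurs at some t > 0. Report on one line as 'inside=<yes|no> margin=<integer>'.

d = (14, 8),  |d|² = 260;  R = 1+4 = 5,  c = 260−5² = 235
v_rel = (2, 2),  |v_rel|² = 8;  v_rel·d = (2)·(14) + (2)·(8) = 44
8·t² − 88·t + 235 = 0  ⇒  m = 44² − 8·235 = 56
m = 56 > 0,  v_rel·d = 44 > 0  ⇒  inside

inside=yes margin=56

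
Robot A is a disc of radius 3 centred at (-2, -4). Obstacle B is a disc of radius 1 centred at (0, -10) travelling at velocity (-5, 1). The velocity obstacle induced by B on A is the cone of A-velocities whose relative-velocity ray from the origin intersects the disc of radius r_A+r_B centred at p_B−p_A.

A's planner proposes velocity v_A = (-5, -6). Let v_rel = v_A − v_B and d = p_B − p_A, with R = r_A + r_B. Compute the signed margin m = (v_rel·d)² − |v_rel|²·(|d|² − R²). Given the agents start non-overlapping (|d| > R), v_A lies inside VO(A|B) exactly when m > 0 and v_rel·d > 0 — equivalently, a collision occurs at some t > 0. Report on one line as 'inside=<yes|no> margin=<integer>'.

d = (2, -6),  |d|² = 40;  R = 3+1 = 4,  c = 40−4² = 24
v_rel = (0, -7),  |v_rel|² = 49;  v_rel·d = (0)·(2) + (-7)·(-6) = 42
49·t² − 84·t + 24 = 0  ⇒  m = 42² − 49·24 = 588
m = 588 > 0,  v_rel·d = 42 > 0  ⇒  inside

inside=yes margin=588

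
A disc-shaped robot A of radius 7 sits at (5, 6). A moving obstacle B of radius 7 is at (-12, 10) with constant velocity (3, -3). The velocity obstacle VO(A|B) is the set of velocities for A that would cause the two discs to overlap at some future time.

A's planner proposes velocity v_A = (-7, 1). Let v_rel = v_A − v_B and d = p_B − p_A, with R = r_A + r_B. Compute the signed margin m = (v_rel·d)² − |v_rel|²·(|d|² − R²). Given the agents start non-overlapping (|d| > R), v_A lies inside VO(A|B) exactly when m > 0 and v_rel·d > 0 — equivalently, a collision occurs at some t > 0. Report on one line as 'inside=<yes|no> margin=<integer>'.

d = (-17, 4),  |d|² = 305;  R = 7+7 = 14,  c = 305−14² = 109
v_rel = (-10, 4),  |v_rel|² = 116;  v_rel·d = (-10)·(-17) + (4)·(4) = 186
116·t² − 372·t + 109 = 0  ⇒  m = 186² − 116·109 = 21952
m = 21952 > 0,  v_rel·d = 186 > 0  ⇒  inside

inside=yes margin=21952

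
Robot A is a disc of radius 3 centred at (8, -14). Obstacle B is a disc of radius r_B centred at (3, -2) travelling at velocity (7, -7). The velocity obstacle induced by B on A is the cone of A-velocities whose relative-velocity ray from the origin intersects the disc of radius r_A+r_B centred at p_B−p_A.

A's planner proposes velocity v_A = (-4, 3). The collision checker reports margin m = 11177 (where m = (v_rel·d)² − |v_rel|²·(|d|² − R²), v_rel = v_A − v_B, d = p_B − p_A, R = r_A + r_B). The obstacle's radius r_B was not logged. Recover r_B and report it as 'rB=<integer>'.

m = 11177
d = (-5, 12);  v_rel = (-11, 10),  |v_rel|² = 221
v_rel×d = (-11)·(12) − (10)·(-5) = -82
since m = R²·221 − (-82)²:  R² = (6724 + 11177) / 221 = 81
R = √81 = 9  ⇒  r_B = 9 − 3 = 6

rB=6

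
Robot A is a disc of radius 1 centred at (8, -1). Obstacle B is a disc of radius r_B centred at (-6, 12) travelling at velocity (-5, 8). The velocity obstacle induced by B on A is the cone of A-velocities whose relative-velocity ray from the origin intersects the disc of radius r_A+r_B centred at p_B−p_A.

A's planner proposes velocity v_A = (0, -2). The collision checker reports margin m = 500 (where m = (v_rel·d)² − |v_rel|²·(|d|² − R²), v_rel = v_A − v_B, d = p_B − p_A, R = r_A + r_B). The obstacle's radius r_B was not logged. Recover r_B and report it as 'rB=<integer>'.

m = 500
d = (-14, 13);  v_rel = (5, -10),  |v_rel|² = 125
v_rel×d = (5)·(13) − (-10)·(-14) = -75
since m = R²·125 − (-75)²:  R² = (5625 + 500) / 125 = 49
R = √49 = 7  ⇒  r_B = 7 − 1 = 6

rB=6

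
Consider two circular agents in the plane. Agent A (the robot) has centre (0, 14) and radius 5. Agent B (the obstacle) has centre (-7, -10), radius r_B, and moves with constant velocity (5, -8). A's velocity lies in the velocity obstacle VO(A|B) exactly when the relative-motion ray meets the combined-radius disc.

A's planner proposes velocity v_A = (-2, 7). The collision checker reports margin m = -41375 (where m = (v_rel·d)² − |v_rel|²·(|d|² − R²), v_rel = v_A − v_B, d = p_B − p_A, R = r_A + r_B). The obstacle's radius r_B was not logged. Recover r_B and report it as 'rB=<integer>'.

m = -41375
d = (-7, -24);  v_rel = (-7, 15),  |v_rel|² = 274
v_rel×d = (-7)·(-24) − (15)·(-7) = 273
since m = R²·274 − 273²:  R² = (74529 + -41375) / 274 = 121
R = √121 = 11  ⇒  r_B = 11 − 5 = 6

rB=6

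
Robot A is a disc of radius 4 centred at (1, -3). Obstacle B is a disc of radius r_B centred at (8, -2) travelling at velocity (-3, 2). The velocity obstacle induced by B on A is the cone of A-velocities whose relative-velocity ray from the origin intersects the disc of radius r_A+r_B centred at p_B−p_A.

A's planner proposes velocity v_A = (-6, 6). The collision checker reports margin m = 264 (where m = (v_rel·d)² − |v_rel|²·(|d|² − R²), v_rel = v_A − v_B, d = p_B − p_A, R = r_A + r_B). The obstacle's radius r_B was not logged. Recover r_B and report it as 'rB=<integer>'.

m = 264
d = (7, 1);  v_rel = (-3, 4),  |v_rel|² = 25
v_rel×d = (-3)·(1) − (4)·(7) = -31
since m = R²·25 − (-31)²:  R² = (961 + 264) / 25 = 49
R = √49 = 7  ⇒  r_B = 7 − 4 = 3

rB=3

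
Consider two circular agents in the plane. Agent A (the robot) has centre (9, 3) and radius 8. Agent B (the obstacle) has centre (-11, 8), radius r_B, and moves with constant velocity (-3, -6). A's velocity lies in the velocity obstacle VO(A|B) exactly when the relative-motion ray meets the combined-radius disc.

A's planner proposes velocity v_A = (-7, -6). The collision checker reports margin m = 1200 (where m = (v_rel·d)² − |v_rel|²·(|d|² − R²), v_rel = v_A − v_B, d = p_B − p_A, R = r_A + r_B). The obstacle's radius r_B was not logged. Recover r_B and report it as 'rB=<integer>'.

m = 1200
d = (-20, 5);  v_rel = (-4, 0),  |v_rel|² = 16
v_rel×d = (-4)·(5) − (0)·(-20) = -20
since m = R²·16 − (-20)²:  R² = (400 + 1200) / 16 = 100
R = √100 = 10  ⇒  r_B = 10 − 8 = 2

rB=2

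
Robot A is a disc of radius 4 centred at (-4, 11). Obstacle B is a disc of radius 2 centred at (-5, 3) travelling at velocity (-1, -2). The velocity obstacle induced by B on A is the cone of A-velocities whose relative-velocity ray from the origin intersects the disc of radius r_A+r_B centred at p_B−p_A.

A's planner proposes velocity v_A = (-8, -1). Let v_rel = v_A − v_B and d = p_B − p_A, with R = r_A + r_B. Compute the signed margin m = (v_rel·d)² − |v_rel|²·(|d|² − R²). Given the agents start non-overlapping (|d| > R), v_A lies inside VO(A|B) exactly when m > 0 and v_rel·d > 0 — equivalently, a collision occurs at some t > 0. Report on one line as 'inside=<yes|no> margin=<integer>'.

d = (-1, -8),  |d|² = 65;  R = 4+2 = 6,  c = 65−6² = 29
v_rel = (-7, 1),  |v_rel|² = 50;  v_rel·d = (-7)·(-1) + (1)·(-8) = -1
50·t² + 2·t + 29 = 0  ⇒  m = (-1)² − 50·29 = -1449
m = -1449 < 0,  v_rel·d = -1 < 0  ⇒  outside

inside=no margin=-1449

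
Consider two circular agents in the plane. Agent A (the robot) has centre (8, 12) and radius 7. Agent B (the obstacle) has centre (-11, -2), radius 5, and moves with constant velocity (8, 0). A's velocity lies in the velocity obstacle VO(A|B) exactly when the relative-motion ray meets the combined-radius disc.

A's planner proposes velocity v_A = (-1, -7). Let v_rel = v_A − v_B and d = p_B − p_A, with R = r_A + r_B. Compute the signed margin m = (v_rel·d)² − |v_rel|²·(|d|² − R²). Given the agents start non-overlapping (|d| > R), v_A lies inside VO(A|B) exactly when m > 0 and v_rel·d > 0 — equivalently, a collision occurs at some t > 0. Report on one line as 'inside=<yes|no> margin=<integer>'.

d = (-19, -14),  |d|² = 557;  R = 7+5 = 12,  c = 557−12² = 413
v_rel = (-9, -7),  |v_rel|² = 130;  v_rel·d = (-9)·(-19) + (-7)·(-14) = 269
130·t² − 538·t + 413 = 0  ⇒  m = 269² − 130·413 = 18671
m = 18671 > 0,  v_rel·d = 269 > 0  ⇒  inside

inside=yes margin=18671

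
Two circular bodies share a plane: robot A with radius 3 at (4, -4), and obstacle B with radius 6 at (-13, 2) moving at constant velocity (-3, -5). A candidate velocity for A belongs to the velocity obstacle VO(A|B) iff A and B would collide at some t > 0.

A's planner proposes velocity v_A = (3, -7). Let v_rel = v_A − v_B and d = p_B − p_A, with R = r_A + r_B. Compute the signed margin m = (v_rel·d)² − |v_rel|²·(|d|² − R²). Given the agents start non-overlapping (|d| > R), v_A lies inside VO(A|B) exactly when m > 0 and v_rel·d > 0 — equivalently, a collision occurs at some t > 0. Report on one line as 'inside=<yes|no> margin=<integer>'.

d = (-17, 6),  |d|² = 325;  R = 3+6 = 9,  c = 325−9² = 244
v_rel = (6, -2),  |v_rel|² = 40;  v_rel·d = (6)·(-17) + (-2)·(6) = -114
40·t² + 228·t + 244 = 0  ⇒  m = (-114)² − 40·244 = 3236
m = 3236 > 0,  v_rel·d = -114 < 0  ⇒  outside

inside=no margin=3236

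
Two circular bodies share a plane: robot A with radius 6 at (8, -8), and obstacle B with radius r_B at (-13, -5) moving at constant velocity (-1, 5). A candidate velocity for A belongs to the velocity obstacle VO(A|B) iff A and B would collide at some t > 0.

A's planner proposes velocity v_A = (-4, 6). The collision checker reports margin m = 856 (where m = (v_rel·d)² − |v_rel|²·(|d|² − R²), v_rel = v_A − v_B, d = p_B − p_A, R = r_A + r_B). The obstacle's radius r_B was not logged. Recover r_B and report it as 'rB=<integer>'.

m = 856
d = (-21, 3);  v_rel = (-3, 1),  |v_rel|² = 10
v_rel×d = (-3)·(3) − (1)·(-21) = 12
since m = R²·10 − 12²:  R² = (144 + 856) / 10 = 100
R = √100 = 10  ⇒  r_B = 10 − 6 = 4

rB=4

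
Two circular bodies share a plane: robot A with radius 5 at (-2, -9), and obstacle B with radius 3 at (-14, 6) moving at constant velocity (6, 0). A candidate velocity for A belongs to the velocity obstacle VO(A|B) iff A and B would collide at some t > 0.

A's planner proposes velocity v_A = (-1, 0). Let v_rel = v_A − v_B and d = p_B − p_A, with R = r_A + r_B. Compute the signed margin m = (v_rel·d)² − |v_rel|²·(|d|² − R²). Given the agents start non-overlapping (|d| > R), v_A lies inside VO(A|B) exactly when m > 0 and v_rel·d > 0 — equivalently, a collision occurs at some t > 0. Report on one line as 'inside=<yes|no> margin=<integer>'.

d = (-12, 15),  |d|² = 369;  R = 5+3 = 8,  c = 369−8² = 305
v_rel = (-7, 0),  |v_rel|² = 49;  v_rel·d = (-7)·(-12) + (0)·(15) = 84
49·t² − 168·t + 305 = 0  ⇒  m = 84² − 49·305 = -7889
m = -7889 < 0,  v_rel·d = 84 > 0  ⇒  outside

inside=no margin=-7889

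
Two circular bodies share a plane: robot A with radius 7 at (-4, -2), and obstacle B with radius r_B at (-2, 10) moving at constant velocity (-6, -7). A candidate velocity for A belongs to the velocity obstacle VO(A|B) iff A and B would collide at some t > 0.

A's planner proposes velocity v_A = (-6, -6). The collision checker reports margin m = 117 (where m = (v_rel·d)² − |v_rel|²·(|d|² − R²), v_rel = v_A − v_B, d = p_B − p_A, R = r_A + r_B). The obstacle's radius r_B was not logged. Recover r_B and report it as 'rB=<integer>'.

m = 117
d = (2, 12);  v_rel = (0, 1),  |v_rel|² = 1
v_rel×d = (0)·(12) − (1)·(2) = -2
since m = R²·1 − (-2)²:  R² = (4 + 117) / 1 = 121
R = √121 = 11  ⇒  r_B = 11 − 7 = 4

rB=4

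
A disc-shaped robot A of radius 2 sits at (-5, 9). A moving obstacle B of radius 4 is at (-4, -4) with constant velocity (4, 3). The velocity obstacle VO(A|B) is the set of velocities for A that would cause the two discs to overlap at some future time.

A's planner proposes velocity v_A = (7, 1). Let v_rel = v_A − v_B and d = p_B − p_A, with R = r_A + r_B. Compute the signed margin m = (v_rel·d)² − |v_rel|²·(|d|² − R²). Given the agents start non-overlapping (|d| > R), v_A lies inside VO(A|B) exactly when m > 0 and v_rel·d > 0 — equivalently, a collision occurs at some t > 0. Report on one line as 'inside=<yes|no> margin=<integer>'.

d = (1, -13),  |d|² = 170;  R = 2+4 = 6,  c = 170−6² = 134
v_rel = (3, -2),  |v_rel|² = 13;  v_rel·d = (3)·(1) + (-2)·(-13) = 29
13·t² − 58·t + 134 = 0  ⇒  m = 29² − 13·134 = -901
m = -901 < 0,  v_rel·d = 29 > 0  ⇒  outside

inside=no margin=-901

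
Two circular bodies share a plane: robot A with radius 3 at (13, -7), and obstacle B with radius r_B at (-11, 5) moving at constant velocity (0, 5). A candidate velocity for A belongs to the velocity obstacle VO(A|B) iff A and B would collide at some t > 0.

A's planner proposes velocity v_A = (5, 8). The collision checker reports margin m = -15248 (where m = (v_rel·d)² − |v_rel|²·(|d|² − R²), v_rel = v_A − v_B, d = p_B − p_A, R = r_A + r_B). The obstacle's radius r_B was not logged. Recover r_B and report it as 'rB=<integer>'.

m = -15248
d = (-24, 12);  v_rel = (5, 3),  |v_rel|² = 34
v_rel×d = (5)·(12) − (3)·(-24) = 132
since m = R²·34 − 132²:  R² = (17424 + -15248) / 34 = 64
R = √64 = 8  ⇒  r_B = 8 − 3 = 5

rB=5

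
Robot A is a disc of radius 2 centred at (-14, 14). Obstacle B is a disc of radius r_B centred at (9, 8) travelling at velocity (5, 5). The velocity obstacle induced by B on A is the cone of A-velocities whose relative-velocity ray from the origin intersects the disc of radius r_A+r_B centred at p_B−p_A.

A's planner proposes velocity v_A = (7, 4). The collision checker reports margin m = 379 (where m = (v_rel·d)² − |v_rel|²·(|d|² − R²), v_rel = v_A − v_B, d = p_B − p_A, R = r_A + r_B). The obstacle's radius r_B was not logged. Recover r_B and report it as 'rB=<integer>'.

m = 379
d = (23, -6);  v_rel = (2, -1),  |v_rel|² = 5
v_rel×d = (2)·(-6) − (-1)·(23) = 11
since m = R²·5 − 11²:  R² = (121 + 379) / 5 = 100
R = √100 = 10  ⇒  r_B = 10 − 2 = 8

rB=8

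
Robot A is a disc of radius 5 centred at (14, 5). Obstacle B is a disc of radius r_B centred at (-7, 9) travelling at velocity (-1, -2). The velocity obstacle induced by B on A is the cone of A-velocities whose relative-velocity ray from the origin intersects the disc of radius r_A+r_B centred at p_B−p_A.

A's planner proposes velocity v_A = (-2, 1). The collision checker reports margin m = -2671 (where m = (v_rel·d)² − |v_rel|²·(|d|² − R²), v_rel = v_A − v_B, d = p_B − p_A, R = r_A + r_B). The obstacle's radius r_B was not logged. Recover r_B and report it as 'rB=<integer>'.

m = -2671
d = (-21, 4);  v_rel = (-1, 3),  |v_rel|² = 10
v_rel×d = (-1)·(4) − (3)·(-21) = 59
since m = R²·10 − 59²:  R² = (3481 + -2671) / 10 = 81
R = √81 = 9  ⇒  r_B = 9 − 5 = 4

rB=4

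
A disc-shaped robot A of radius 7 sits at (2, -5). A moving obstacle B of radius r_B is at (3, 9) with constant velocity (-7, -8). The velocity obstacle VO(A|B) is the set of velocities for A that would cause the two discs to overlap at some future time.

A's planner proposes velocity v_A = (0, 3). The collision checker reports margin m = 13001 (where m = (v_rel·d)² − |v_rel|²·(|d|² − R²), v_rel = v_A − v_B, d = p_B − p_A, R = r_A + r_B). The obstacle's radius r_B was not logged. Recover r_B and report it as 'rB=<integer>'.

m = 13001
d = (1, 14);  v_rel = (7, 11),  |v_rel|² = 170
v_rel×d = (7)·(14) − (11)·(1) = 87
since m = R²·170 − 87²:  R² = (7569 + 13001) / 170 = 121
R = √121 = 11  ⇒  r_B = 11 − 7 = 4

rB=4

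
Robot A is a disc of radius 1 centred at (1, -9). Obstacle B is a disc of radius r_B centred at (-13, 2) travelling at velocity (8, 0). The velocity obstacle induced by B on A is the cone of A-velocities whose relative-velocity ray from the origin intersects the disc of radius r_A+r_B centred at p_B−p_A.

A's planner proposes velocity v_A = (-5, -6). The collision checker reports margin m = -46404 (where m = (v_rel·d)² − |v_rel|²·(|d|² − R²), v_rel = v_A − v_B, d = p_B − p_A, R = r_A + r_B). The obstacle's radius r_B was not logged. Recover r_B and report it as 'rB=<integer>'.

m = -46404
d = (-14, 11);  v_rel = (-13, -6),  |v_rel|² = 205
v_rel×d = (-13)·(11) − (-6)·(-14) = -227
since m = R²·205 − (-227)²:  R² = (51529 + -46404) / 205 = 25
R = √25 = 5  ⇒  r_B = 5 − 1 = 4

rB=4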